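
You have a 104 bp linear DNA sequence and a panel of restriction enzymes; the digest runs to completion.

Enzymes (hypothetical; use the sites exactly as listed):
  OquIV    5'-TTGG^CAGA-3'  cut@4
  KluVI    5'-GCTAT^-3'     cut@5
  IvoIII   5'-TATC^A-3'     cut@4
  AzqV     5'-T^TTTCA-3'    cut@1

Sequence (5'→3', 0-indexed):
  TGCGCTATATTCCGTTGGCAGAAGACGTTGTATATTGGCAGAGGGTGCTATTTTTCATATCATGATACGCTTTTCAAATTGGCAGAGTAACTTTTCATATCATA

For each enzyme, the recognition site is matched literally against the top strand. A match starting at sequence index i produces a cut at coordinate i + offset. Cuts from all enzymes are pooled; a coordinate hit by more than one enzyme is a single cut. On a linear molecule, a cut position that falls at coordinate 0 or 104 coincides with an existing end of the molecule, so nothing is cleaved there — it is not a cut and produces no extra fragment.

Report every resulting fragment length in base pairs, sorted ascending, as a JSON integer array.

[1,3,8,9,9,10,10,10,11,13,20]

Scan for sites:
  OquIV (TTGGCAGA, off=4): starts [14, 34, 78] → cuts [18, 38, 82]
  KluVI (GCTAT, off=5): starts [3, 46] → cuts [8, 51]
  IvoIII (TATCA, off=4): starts [57, 97] → cuts [61, 101]
  AzqV (TTTTCA, off=1): starts [51, 70, 91] → cuts [52, 71, 92]

Pooled cuts: [8, 18, 38, 51, 52, 61, 71, 82, 92, 101]

Fragments:
  [0,8): 8 bp
  [8,18): 10 bp
  [18,38): 20 bp
  [38,51): 13 bp
  [51,52): 1 bp
  [52,61): 9 bp
  [61,71): 10 bp
  [71,82): 11 bp
  [82,92): 10 bp
  [92,101): 9 bp
  [101,104): 3 bp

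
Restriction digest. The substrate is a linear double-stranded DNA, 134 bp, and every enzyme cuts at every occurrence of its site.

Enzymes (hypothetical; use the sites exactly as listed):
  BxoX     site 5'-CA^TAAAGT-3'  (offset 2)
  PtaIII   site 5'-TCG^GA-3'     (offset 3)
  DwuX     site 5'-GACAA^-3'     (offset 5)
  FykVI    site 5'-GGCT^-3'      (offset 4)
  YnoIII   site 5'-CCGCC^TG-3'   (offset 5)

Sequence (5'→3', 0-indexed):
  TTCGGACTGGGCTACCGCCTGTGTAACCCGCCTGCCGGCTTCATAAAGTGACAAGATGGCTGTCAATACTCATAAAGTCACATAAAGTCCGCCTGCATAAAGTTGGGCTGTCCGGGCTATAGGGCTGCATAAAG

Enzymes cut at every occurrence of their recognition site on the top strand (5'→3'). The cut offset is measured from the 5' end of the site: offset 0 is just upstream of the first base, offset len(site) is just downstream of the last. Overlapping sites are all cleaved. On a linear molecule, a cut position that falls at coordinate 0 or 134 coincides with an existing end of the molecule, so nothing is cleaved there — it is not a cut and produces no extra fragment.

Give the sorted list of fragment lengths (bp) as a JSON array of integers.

[3,4,4,6,7,8,8,8,9,9,10,11,11,11,12,13]

Scan for sites:
  BxoX CATAAAGT/2: at [41, 70, 80, 95] ⇒ [43, 72, 82, 97]
  PtaIII TCGGA/3: at [1] ⇒ [4]
  DwuX GACAA/5: at [49] ⇒ [54]
  FykVI GGCT/4: at [9, 36, 57, 105, 114, 122] ⇒ [13, 40, 61, 109, 118, 126]
  YnoIII CCGCCTG/5: at [14, 27, 88] ⇒ [19, 32, 93]

All cut coordinates (distinct, sorted): [4, 13, 19, 32, 40, 43, 54, 61, 72, 82, 93, 97, 109, 118, 126]

Fragments:
  [0,4): 4 bp
  [4,13): 9 bp
  [13,19): 6 bp
  [19,32): 13 bp
  [32,40): 8 bp
  [40,43): 3 bp
  [43,54): 11 bp
  [54,61): 7 bp
  [61,72): 11 bp
  [72,82): 10 bp
  [82,93): 11 bp
  [93,97): 4 bp
  [97,109): 12 bp
  [109,118): 9 bp
  [118,126): 8 bp
  [126,134): 8 bp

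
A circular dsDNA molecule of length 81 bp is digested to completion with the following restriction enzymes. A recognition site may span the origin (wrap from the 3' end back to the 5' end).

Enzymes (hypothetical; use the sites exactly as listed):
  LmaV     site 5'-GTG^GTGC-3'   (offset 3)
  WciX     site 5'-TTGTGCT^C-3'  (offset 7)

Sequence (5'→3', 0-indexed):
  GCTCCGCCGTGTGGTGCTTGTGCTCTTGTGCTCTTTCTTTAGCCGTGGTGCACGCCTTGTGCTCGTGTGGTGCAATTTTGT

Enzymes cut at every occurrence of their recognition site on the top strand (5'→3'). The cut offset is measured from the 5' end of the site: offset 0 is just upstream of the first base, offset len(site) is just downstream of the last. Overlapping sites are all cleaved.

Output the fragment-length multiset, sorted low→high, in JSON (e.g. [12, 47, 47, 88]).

Site scan:
  LmaV GTGGTGC/3: at [10, 44, 66] ⇒ [13, 47, 69]
  WciX TTGTGCTC/7: at [17, 25, 56, 77] ⇒ [3, 24, 32, 63]

All cut coordinates (distinct, sorted): [3, 13, 24, 32, 47, 63, 69]

Fragments:
  3→13: 10 bp
  13→24: 11 bp
  24→32: 8 bp
  32→47: 15 bp
  47→63: 16 bp
  63→69: 6 bp
  69→3 (wrap): 81-69+3 = 15 bp

[6,8,10,11,15,15,16]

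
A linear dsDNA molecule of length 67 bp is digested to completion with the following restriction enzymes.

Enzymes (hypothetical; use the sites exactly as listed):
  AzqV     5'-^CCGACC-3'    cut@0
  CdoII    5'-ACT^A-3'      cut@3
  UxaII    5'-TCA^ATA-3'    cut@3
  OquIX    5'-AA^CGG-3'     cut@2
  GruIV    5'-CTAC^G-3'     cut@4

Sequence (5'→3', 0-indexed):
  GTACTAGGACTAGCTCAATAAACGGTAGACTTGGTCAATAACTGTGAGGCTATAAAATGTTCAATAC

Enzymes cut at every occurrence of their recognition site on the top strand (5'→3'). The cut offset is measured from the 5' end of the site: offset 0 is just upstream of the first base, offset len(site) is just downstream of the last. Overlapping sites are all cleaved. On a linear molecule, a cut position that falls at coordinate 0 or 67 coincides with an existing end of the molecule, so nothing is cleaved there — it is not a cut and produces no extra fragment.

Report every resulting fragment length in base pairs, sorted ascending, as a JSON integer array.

[4,5,5,6,6,15,26]

Scan for sites:
  AzqV (CCGACC, off=0): no sites
  CdoII ACTA/3: at [2, 8] ⇒ [5, 11]
  UxaII TCAATA/3: at [14, 34, 60] ⇒ [17, 37, 63]
  OquIX AACGG/2: at [20] ⇒ [22]
  GruIV (CTACG, off=4): no sites

All cut coordinates (distinct, sorted): [5, 11, 17, 22, 37, 63]

Fragments:
  [0,5): 5 bp
  [5,11): 6 bp
  [11,17): 6 bp
  [17,22): 5 bp
  [22,37): 15 bp
  [37,63): 26 bp
  [63,67): 4 bp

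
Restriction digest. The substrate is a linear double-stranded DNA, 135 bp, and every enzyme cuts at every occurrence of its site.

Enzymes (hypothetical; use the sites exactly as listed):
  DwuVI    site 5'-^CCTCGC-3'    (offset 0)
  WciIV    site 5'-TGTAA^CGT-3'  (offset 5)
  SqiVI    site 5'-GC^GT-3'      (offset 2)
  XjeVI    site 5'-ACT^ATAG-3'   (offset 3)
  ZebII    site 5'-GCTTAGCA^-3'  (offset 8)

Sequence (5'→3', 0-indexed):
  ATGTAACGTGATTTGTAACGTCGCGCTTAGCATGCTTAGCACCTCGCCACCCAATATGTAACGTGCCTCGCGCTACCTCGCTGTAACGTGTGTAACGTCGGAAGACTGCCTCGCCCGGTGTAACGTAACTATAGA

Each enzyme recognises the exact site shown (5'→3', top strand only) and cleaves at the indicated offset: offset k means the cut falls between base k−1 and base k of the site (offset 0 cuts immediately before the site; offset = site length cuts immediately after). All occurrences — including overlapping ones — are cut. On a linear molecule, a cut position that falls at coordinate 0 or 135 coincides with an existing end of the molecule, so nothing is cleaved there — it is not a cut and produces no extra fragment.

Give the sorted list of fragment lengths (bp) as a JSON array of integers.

Per-enzyme occurrences:
  DwuVI CCTCGC/0: at [41, 65, 75, 108] ⇒ [41, 65, 75, 108]
  WciIV TGTAACGT/5: at [1, 13, 56, 81, 90, 118] ⇒ [6, 18, 61, 86, 95, 123]
  SqiVI (GCGT, off=2): no sites
  XjeVI ACTATAG/3: at [127] ⇒ [130]
  ZebII GCTTAGCA/8: at [24, 33] ⇒ [32, 41]

Pooled cuts: [6, 18, 32, 41, 61, 65, 75, 86, 95, 108, 123, 130]

Fragment lengths:
  [0,6): 6 bp
  [6,18): 12 bp
  [18,32): 14 bp
  [32,41): 9 bp
  [41,61): 20 bp
  [61,65): 4 bp
  [65,75): 10 bp
  [75,86): 11 bp
  [86,95): 9 bp
  [95,108): 13 bp
  [108,123): 15 bp
  [123,130): 7 bp
  [130,135): 5 bp

[4,5,6,7,9,9,10,11,12,13,14,15,20]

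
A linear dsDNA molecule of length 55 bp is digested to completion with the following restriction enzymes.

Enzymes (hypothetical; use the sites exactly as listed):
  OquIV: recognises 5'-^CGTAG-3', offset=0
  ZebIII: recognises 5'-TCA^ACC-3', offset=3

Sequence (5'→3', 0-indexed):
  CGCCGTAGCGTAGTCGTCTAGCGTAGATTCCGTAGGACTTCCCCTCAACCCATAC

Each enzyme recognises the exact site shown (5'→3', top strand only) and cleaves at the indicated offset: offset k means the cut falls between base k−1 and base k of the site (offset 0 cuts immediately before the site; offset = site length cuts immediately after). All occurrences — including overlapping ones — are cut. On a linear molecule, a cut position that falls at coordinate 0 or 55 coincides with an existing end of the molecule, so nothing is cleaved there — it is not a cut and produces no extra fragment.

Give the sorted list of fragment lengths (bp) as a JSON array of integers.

Site scan:
  OquIV (CGTAG, off=0): starts [3, 8, 21, 30] → cuts [3, 8, 21, 30]
  ZebIII (TCAACC, off=3): starts [44] → cuts [47]

All cut coordinates (distinct, sorted): [3, 8, 21, 30, 47]

Fragment lengths:
  [0,3): 3 bp
  [3,8): 5 bp
  [8,21): 13 bp
  [21,30): 9 bp
  [30,47): 17 bp
  [47,55): 8 bp

[3,5,8,9,13,17]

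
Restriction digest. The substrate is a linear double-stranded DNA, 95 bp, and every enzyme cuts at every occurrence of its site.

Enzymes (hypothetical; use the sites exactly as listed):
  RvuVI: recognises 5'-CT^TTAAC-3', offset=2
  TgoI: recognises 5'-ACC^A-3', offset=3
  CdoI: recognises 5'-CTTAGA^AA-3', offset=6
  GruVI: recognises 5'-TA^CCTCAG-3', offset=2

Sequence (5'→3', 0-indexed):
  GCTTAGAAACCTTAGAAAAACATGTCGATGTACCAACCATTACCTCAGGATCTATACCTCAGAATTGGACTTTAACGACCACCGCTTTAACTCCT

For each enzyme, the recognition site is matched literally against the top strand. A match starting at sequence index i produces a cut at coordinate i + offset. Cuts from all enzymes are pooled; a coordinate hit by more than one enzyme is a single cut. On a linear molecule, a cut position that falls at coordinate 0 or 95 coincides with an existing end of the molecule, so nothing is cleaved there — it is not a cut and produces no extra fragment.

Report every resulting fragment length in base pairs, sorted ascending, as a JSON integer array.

Scan for sites:
  RvuVI CTTTAAC/2: at [69, 84] ⇒ [71, 86]
  TgoI ACCA/3: at [31, 35, 77] ⇒ [34, 38, 80]
  CdoI CTTAGAAA/6: at [1, 10] ⇒ [7, 16]
  GruVI TACCTCAG/2: at [40, 54] ⇒ [42, 56]

All cut coordinates (distinct, sorted): [7, 16, 34, 38, 42, 56, 71, 80, 86]

Fragments:
  [0,7): 7 bp
  [7,16): 9 bp
  [16,34): 18 bp
  [34,38): 4 bp
  [38,42): 4 bp
  [42,56): 14 bp
  [56,71): 15 bp
  [71,80): 9 bp
  [80,86): 6 bp
  [86,95): 9 bp

[4,4,6,7,9,9,9,14,15,18]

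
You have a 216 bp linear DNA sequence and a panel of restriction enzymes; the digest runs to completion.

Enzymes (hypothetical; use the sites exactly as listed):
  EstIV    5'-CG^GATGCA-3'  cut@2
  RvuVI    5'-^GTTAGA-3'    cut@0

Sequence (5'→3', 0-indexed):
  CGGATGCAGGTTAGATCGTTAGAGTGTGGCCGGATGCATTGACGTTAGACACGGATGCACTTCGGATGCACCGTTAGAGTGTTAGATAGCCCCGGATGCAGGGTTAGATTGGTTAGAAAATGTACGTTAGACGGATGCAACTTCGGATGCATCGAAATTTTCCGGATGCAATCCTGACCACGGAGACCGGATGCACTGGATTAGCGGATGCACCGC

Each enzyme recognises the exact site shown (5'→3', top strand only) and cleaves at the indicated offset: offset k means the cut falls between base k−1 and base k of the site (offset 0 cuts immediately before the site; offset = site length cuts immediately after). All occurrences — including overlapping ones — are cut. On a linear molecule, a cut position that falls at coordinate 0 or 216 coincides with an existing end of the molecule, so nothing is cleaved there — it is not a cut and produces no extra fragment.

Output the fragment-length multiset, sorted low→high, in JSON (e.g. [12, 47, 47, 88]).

Site scan:
  EstIV (CGGATGCA, off=2): starts [0, 30, 51, 62, 92, 131, 143, 162, 187, 204] → cuts [2, 32, 53, 64, 94, 133, 145, 164, 189, 206]
  RvuVI (GTTAGA, off=0): starts [9, 17, 43, 72, 80, 102, 111, 125] → cuts [9, 17, 43, 72, 80, 102, 111, 125]

All cut coordinates (distinct, sorted): [2, 9, 17, 32, 43, 53, 64, 72, 80, 94, 102, 111, 125, 133, 145, 164, 189, 206]

Fragments:
  [0,2): 2 bp
  [2,9): 7 bp
  [9,17): 8 bp
  [17,32): 15 bp
  [32,43): 11 bp
  [43,53): 10 bp
  [53,64): 11 bp
  [64,72): 8 bp
  [72,80): 8 bp
  [80,94): 14 bp
  [94,102): 8 bp
  [102,111): 9 bp
  [111,125): 14 bp
  [125,133): 8 bp
  [133,145): 12 bp
  [145,164): 19 bp
  [164,189): 25 bp
  [189,206): 17 bp
  [206,216): 10 bp

[2,7,8,8,8,8,8,9,10,10,11,11,12,14,14,15,17,19,25]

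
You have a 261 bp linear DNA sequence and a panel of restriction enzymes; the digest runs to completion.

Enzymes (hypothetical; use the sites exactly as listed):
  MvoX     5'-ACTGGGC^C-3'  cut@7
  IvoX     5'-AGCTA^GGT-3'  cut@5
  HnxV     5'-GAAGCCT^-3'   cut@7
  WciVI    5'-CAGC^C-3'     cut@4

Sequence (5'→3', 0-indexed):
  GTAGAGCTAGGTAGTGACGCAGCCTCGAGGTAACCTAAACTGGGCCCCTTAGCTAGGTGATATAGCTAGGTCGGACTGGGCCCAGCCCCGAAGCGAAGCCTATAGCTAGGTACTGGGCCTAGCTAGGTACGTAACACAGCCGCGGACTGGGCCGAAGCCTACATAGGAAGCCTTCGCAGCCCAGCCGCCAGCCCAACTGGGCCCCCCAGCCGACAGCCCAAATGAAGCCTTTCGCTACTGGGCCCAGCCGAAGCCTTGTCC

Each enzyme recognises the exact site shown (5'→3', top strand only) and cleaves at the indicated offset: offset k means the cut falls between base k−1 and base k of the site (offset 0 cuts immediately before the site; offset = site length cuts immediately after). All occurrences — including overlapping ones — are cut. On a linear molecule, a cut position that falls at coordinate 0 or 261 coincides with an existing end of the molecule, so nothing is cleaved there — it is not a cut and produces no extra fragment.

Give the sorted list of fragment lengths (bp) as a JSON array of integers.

[5,5,5,5,7,7,7,7,7,8,8,8,9,10,10,10,12,13,13,13,13,13,14,15,15,22]

Site scan:
  MvoX ACTGGGCC/7: at [38, 74, 111, 145, 195, 236] ⇒ [45, 81, 118, 152, 202, 243]
  IvoX AGCTAGGT/5: at [4, 50, 63, 103, 120] ⇒ [9, 55, 68, 108, 125]
  HnxV GAAGCCT/7: at [94, 153, 166, 223, 249] ⇒ [101, 160, 173, 230, 256]
  WciVI CAGCC/4: at [19, 82, 136, 176, 181, 188, 206, 213, 244] ⇒ [23, 86, 140, 180, 185, 192, 210, 217, 248]

All cut coordinates (distinct, sorted): [9, 23, 45, 55, 68, 81, 86, 101, 108, 118, 125, 140, 152, 160, 173, 180, 185, 192, 202, 210, 217, 230, 243, 248, 256]

Fragment lengths:
  [0,9): 9 bp
  [9,23): 14 bp
  [23,45): 22 bp
  [45,55): 10 bp
  [55,68): 13 bp
  [68,81): 13 bp
  [81,86): 5 bp
  [86,101): 15 bp
  [101,108): 7 bp
  [108,118): 10 bp
  [118,125): 7 bp
  [125,140): 15 bp
  [140,152): 12 bp
  [152,160): 8 bp
  [160,173): 13 bp
  [173,180): 7 bp
  [180,185): 5 bp
  [185,192): 7 bp
  [192,202): 10 bp
  [202,210): 8 bp
  [210,217): 7 bp
  [217,230): 13 bp
  [230,243): 13 bp
  [243,248): 5 bp
  [248,256): 8 bp
  [256,261): 5 bp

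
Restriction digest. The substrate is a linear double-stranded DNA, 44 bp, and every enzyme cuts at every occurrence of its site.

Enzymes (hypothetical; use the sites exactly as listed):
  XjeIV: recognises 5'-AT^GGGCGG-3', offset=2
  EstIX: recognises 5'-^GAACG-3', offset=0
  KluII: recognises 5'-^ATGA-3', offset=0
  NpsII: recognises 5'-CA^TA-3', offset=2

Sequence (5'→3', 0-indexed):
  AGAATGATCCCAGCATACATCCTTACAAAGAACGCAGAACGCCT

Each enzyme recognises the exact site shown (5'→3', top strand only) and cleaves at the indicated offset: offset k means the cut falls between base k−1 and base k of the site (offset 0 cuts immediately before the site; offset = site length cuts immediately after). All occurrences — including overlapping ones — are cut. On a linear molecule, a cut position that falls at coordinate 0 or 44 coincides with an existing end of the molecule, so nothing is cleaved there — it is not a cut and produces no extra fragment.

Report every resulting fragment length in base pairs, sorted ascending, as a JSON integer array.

Scan for sites:
  XjeIV (ATGGGCGG, off=2): no sites
  EstIX (GAACG, off=0): starts [29, 36] → cuts [29, 36]
  KluII (ATGA, off=0): starts [3] → cuts [3]
  NpsII (CATA, off=2): starts [13] → cuts [15]

Pooled cuts: [3, 15, 29, 36]

Fragments:
  [0,3): 3 bp
  [3,15): 12 bp
  [15,29): 14 bp
  [29,36): 7 bp
  [36,44): 8 bp

[3,7,8,12,14]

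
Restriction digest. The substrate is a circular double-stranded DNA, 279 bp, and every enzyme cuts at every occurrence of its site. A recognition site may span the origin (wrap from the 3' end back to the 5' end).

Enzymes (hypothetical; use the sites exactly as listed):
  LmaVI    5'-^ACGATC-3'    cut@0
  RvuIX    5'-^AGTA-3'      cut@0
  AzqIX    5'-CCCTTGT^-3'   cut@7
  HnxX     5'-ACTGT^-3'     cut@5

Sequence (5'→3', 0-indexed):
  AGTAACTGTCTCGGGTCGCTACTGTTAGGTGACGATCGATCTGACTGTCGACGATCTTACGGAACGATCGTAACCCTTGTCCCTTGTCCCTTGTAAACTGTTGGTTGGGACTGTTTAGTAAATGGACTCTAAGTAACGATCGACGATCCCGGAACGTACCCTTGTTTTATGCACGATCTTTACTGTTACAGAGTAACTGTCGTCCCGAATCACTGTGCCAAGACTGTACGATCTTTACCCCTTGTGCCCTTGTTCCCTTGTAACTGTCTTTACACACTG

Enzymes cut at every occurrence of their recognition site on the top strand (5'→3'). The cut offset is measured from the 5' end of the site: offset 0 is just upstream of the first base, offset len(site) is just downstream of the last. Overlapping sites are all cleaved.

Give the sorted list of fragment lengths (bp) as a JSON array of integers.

Per-enzyme occurrences:
  LmaVI (ACGATC, off=0): starts [31, 50, 63, 135, 142, 172, 227] → cuts [31, 50, 63, 135, 142, 172, 227]
  RvuIX (AGTA, off=0): starts [0, 116, 131, 191] → cuts [0, 116, 131, 191]
  AzqIX (CCCTTGT, off=7): starts [73, 80, 87, 158, 238, 246, 254] → cuts [80, 87, 94, 165, 245, 253, 261]
  HnxX (ACTGT, off=5): starts [4, 20, 43, 96, 109, 181, 195, 211, 222, 262] → cuts [9, 25, 48, 101, 114, 186, 200, 216, 227, 267]

All cut coordinates (distinct, sorted): [0, 9, 25, 31, 48, 50, 63, 80, 87, 94, 101, 114, 116, 131, 135, 142, 165, 172, 186, 191, 200, 216, 227, 245, 253, 261, 267]

Fragments:
  0→9: 9 bp
  9→25: 16 bp
  25→31: 6 bp
  31→48: 17 bp
  48→50: 2 bp
  50→63: 13 bp
  63→80: 17 bp
  80→87: 7 bp
  87→94: 7 bp
  94→101: 7 bp
  101→114: 13 bp
  114→116: 2 bp
  116→131: 15 bp
  131→135: 4 bp
  135→142: 7 bp
  142→165: 23 bp
  165→172: 7 bp
  172→186: 14 bp
  186→191: 5 bp
  191→200: 9 bp
  200→216: 16 bp
  216→227: 11 bp
  227→245: 18 bp
  245→253: 8 bp
  253→261: 8 bp
  261→267: 6 bp
  267→0 (wrap): 279-267+0 = 12 bp

[2,2,4,5,6,6,7,7,7,7,7,8,8,9,9,11,12,13,13,14,15,16,16,17,17,18,23]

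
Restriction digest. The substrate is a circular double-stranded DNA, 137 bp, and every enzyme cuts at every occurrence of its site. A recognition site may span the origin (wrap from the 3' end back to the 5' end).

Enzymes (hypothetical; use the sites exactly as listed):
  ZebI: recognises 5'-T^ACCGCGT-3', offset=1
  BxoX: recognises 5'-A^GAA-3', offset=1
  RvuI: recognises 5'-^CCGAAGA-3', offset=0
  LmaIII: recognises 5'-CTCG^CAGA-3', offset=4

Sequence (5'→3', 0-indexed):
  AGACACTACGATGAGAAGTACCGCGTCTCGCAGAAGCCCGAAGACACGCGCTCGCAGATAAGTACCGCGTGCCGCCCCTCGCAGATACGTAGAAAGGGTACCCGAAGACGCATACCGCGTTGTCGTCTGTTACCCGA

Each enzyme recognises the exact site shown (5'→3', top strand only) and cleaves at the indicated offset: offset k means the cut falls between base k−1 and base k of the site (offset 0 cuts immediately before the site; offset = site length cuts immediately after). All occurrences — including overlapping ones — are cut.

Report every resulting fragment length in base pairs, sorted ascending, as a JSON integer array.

Site scan:
  ZebI (TACCGCGT, off=1): starts [18, 62, 112] → cuts [19, 63, 113]
  BxoX (AGAA, off=1): starts [13, 31, 90] → cuts [14, 32, 91]
  RvuI (CCGAAGA, off=0): starts [37, 101, 133] → cuts [37, 101, 133]
  LmaIII (CTCGCAGA, off=4): starts [26, 50, 77] → cuts [30, 54, 81]

All cut coordinates (distinct, sorted): [14, 19, 30, 32, 37, 54, 63, 81, 91, 101, 113, 133]

Fragment lengths:
  14→19: 5 bp
  19→30: 11 bp
  30→32: 2 bp
  32→37: 5 bp
  37→54: 17 bp
  54→63: 9 bp
  63→81: 18 bp
  81→91: 10 bp
  91→101: 10 bp
  101→113: 12 bp
  113→133: 20 bp
  133→14 (wrap): 137-133+14 = 18 bp

[2,5,5,9,10,10,11,12,17,18,18,20]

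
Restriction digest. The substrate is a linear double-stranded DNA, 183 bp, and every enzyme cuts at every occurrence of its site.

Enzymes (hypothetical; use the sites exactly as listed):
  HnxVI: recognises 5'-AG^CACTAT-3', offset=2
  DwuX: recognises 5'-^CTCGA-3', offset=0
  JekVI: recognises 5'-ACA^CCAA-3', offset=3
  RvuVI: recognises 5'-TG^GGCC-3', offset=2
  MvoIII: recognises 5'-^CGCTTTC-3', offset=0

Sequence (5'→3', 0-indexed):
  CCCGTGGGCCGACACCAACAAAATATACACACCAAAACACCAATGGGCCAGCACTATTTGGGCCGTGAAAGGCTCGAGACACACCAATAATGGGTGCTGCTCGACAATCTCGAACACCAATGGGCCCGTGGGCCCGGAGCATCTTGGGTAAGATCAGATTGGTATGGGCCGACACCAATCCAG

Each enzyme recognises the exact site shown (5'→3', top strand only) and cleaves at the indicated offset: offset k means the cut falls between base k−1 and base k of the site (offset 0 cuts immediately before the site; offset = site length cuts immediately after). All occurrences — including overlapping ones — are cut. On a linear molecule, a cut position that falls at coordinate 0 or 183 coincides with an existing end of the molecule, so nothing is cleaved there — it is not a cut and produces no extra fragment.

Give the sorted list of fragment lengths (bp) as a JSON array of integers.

Scan for sites:
  HnxVI (AGCACTAT, off=2): starts [49] → cuts [51]
  DwuX (CTCGA, off=0): starts [72, 99, 108] → cuts [72, 99, 108]
  JekVI (ACACCAA, off=3): starts [11, 28, 36, 80, 113, 171] → cuts [14, 31, 39, 83, 116, 174]
  RvuVI (TGGGCC, off=2): starts [4, 43, 58, 120, 128, 164] → cuts [6, 45, 60, 122, 130, 166]
  MvoIII (CGCTTTC, off=0): no sites

Pooled cuts: [6, 14, 31, 39, 45, 51, 60, 72, 83, 99, 108, 116, 122, 130, 166, 174]

Fragment lengths:
  [0,6): 6 bp
  [6,14): 8 bp
  [14,31): 17 bp
  [31,39): 8 bp
  [39,45): 6 bp
  [45,51): 6 bp
  [51,60): 9 bp
  [60,72): 12 bp
  [72,83): 11 bp
  [83,99): 16 bp
  [99,108): 9 bp
  [108,116): 8 bp
  [116,122): 6 bp
  [122,130): 8 bp
  [130,166): 36 bp
  [166,174): 8 bp
  [174,183): 9 bp

[6,6,6,6,8,8,8,8,8,9,9,9,11,12,16,17,36]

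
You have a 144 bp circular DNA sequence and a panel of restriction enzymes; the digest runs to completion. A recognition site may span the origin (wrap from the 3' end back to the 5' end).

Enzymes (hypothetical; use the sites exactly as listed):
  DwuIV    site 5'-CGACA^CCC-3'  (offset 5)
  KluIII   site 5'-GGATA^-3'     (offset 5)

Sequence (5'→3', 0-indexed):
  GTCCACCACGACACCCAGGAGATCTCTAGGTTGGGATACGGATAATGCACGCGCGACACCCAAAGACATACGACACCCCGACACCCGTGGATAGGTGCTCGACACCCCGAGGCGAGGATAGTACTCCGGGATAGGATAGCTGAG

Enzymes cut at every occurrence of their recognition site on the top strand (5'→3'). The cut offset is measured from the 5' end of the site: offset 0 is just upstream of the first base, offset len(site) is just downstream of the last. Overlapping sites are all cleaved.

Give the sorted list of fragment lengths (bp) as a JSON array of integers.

Site scan:
  DwuIV (CGACACCC, off=5): starts [8, 53, 70, 78, 99] → cuts [13, 58, 75, 83, 104]
  KluIII (GGATA, off=5): starts [33, 39, 88, 115, 128, 133] → cuts [38, 44, 93, 120, 133, 138]

All cut coordinates (distinct, sorted): [13, 38, 44, 58, 75, 83, 93, 104, 120, 133, 138]

Fragments:
  13→38: 25 bp
  38→44: 6 bp
  44→58: 14 bp
  58→75: 17 bp
  75→83: 8 bp
  83→93: 10 bp
  93→104: 11 bp
  104→120: 16 bp
  120→133: 13 bp
  133→138: 5 bp
  138→13 (wrap): 144-138+13 = 19 bp

[5,6,8,10,11,13,14,16,17,19,25]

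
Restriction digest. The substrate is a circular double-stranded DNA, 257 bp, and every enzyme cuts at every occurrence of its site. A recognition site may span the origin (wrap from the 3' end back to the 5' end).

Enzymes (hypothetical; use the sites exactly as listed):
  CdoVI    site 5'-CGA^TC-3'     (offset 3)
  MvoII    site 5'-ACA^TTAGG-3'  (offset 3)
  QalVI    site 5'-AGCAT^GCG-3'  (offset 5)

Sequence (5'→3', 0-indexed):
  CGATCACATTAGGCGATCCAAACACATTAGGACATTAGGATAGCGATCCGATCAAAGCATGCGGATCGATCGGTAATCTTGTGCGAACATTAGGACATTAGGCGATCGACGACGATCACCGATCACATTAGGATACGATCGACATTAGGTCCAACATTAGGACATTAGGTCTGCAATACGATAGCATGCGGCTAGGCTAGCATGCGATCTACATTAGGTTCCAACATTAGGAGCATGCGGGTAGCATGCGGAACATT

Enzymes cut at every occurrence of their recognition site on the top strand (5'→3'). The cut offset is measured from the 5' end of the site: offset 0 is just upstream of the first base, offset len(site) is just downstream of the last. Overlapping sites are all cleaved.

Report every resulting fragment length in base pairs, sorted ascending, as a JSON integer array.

[4,5,5,5,6,6,7,8,8,8,8,8,9,9,10,10,10,11,11,12,12,13,13,16,20,23]

Per-enzyme occurrences:
  CdoVI CGATC/3: at [0, 13, 43, 48, 66, 102, 112, 119, 135, 204] ⇒ [3, 16, 46, 51, 69, 105, 115, 122, 138, 207]
  MvoII ACATTAGG/3: at [5, 23, 31, 86, 94, 124, 141, 153, 161, 210, 223] ⇒ [8, 26, 34, 89, 97, 127, 144, 156, 164, 213, 226]
  QalVI AGCATGCG/5: at [55, 182, 198, 231, 242] ⇒ [60, 187, 203, 236, 247]

Pooled cuts: [3, 8, 16, 26, 34, 46, 51, 60, 69, 89, 97, 105, 115, 122, 127, 138, 144, 156, 164, 187, 203, 207, 213, 226, 236, 247]

Fragment lengths:
  3→8: 5 bp
  8→16: 8 bp
  16→26: 10 bp
  26→34: 8 bp
  34→46: 12 bp
  46→51: 5 bp
  51→60: 9 bp
  60→69: 9 bp
  69→89: 20 bp
  89→97: 8 bp
  97→105: 8 bp
  105→115: 10 bp
  115→122: 7 bp
  122→127: 5 bp
  127→138: 11 bp
  138→144: 6 bp
  144→156: 12 bp
  156→164: 8 bp
  164→187: 23 bp
  187→203: 16 bp
  203→207: 4 bp
  207→213: 6 bp
  213→226: 13 bp
  226→236: 10 bp
  236→247: 11 bp
  247→3 (wrap): 257-247+3 = 13 bp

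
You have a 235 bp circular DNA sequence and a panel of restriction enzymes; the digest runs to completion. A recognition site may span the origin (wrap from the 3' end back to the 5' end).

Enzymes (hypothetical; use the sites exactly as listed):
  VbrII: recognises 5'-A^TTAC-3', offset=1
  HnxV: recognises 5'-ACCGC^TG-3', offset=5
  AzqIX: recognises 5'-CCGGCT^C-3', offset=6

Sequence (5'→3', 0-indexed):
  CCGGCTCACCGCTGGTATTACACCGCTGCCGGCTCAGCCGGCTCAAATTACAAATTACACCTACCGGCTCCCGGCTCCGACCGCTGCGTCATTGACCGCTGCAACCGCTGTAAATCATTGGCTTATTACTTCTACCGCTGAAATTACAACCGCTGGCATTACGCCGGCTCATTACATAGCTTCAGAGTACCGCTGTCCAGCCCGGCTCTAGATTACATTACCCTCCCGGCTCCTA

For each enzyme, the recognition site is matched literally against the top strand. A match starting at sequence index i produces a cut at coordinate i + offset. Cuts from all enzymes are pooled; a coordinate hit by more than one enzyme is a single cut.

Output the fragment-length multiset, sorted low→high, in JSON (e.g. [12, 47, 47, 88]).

[2,4,5,5,5,5,5,6,7,7,8,8,9,9,9,10,10,11,13,14,14,15,15,17,22]

Per-enzyme occurrences:
  VbrII ATTAC/1: at [16, 46, 53, 124, 142, 157, 170, 211, 216] ⇒ [17, 47, 54, 125, 143, 158, 171, 212, 217]
  HnxV ACCGCTG/5: at [7, 21, 79, 94, 103, 133, 148, 188] ⇒ [12, 26, 84, 99, 108, 138, 153, 193]
  AzqIX CCGGCTC/6: at [0, 28, 37, 63, 70, 163, 201, 225] ⇒ [6, 34, 43, 69, 76, 169, 207, 231]

Pooled cuts: [6, 12, 17, 26, 34, 43, 47, 54, 69, 76, 84, 99, 108, 125, 138, 143, 153, 158, 169, 171, 193, 207, 212, 217, 231]

Fragment lengths:
  6→12: 6 bp
  12→17: 5 bp
  17→26: 9 bp
  26→34: 8 bp
  34→43: 9 bp
  43→47: 4 bp
  47→54: 7 bp
  54→69: 15 bp
  69→76: 7 bp
  76→84: 8 bp
  84→99: 15 bp
  99→108: 9 bp
  108→125: 17 bp
  125→138: 13 bp
  138→143: 5 bp
  143→153: 10 bp
  153→158: 5 bp
  158→169: 11 bp
  169→171: 2 bp
  171→193: 22 bp
  193→207: 14 bp
  207→212: 5 bp
  212→217: 5 bp
  217→231: 14 bp
  231→6 (wrap): 235-231+6 = 10 bp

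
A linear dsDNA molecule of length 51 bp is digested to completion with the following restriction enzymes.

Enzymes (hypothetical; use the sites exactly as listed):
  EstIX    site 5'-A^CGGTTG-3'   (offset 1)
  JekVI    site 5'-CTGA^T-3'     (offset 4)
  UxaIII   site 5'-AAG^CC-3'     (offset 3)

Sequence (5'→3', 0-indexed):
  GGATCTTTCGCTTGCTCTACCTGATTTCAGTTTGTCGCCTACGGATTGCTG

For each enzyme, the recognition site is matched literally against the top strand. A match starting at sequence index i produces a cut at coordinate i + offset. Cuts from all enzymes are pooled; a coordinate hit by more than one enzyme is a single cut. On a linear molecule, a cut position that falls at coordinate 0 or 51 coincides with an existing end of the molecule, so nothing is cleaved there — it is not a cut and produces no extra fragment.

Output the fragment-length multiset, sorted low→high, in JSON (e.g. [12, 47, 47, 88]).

Scan for sites:
  EstIX (ACGGTTG, off=1): no sites
  JekVI (CTGAT, off=4): starts [20] → cuts [24]
  UxaIII (AAGCC, off=3): no sites

All cut coordinates (distinct, sorted): [24]

Fragments:
  [0,24): 24 bp
  [24,51): 27 bp

[24,27]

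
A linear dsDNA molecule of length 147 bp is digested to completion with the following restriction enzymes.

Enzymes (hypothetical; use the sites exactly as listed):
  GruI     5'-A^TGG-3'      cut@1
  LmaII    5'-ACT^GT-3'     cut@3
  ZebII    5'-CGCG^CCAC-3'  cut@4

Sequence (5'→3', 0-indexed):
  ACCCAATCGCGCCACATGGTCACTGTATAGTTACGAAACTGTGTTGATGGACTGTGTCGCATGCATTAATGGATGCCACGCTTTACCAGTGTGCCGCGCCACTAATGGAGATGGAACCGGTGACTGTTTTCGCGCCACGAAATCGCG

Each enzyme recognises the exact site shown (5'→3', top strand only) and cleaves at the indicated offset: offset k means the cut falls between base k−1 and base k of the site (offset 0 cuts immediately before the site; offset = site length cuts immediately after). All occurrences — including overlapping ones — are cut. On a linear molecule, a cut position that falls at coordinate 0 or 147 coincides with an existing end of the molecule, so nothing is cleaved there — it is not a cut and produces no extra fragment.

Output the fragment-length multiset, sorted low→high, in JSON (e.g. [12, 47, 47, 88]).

Site scan:
  GruI (ATGG, off=1): starts [15, 46, 68, 104, 110] → cuts [16, 47, 69, 105, 111]
  LmaII (ACTGT, off=3): starts [21, 37, 50, 122] → cuts [24, 40, 53, 125]
  ZebII (CGCGCCAC, off=4): starts [7, 94, 130] → cuts [11, 98, 134]

Pooled cuts: [11, 16, 24, 40, 47, 53, 69, 98, 105, 111, 125, 134]

Fragments:
  [0,11): 11 bp
  [11,16): 5 bp
  [16,24): 8 bp
  [24,40): 16 bp
  [40,47): 7 bp
  [47,53): 6 bp
  [53,69): 16 bp
  [69,98): 29 bp
  [98,105): 7 bp
  [105,111): 6 bp
  [111,125): 14 bp
  [125,134): 9 bp
  [134,147): 13 bp

[5,6,6,7,7,8,9,11,13,14,16,16,29]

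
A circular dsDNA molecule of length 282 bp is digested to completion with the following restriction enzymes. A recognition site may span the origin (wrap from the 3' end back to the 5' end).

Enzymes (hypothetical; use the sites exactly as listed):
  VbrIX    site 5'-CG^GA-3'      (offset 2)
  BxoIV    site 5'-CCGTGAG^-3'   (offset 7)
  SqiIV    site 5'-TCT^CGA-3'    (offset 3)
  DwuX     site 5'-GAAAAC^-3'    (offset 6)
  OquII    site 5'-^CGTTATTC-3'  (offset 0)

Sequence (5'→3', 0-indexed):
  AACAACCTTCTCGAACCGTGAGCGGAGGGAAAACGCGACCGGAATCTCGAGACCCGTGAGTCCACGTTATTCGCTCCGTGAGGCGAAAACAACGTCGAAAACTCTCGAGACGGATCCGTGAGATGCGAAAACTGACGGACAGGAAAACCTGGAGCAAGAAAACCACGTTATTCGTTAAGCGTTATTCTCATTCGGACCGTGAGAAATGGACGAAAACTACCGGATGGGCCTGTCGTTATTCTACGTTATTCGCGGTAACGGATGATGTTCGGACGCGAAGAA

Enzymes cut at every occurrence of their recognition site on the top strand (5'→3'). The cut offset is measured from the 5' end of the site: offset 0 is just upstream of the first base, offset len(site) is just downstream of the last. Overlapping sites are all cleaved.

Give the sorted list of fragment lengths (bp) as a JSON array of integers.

Site scan:
  VbrIX (CGGA, off=2): starts [22, 39, 110, 135, 192, 220, 258, 269] → cuts [24, 41, 112, 137, 194, 222, 260, 271]
  BxoIV (CCGTGAG, off=7): starts [15, 53, 75, 115, 196] → cuts [22, 60, 82, 122, 203]
  SqiIV (TCTCGA, off=3): starts [8, 44, 102] → cuts [11, 47, 105]
  DwuX (GAAAAC, off=6): starts [28, 84, 96, 126, 142, 157, 211, 279] → cuts [3, 34, 90, 102, 132, 148, 163, 217]
  OquII (CGTTATTC, off=0): starts [64, 165, 179, 233, 243] → cuts [64, 165, 179, 233, 243]

Pooled cuts: [3, 11, 22, 24, 34, 41, 47, 60, 64, 82, 90, 102, 105, 112, 122, 132, 137, 148, 163, 165, 179, 194, 203, 217, 222, 233, 243, 260, 271]

Fragments:
  3→11: 8 bp
  11→22: 11 bp
  22→24: 2 bp
  24→34: 10 bp
  34→41: 7 bp
  41→47: 6 bp
  47→60: 13 bp
  60→64: 4 bp
  64→82: 18 bp
  82→90: 8 bp
  90→102: 12 bp
  102→105: 3 bp
  105→112: 7 bp
  112→122: 10 bp
  122→132: 10 bp
  132→137: 5 bp
  137→148: 11 bp
  148→163: 15 bp
  163→165: 2 bp
  165→179: 14 bp
  179→194: 15 bp
  194→203: 9 bp
  203→217: 14 bp
  217→222: 5 bp
  222→233: 11 bp
  233→243: 10 bp
  243→260: 17 bp
  260→271: 11 bp
  271→3 (wrap): 282-271+3 = 14 bp

[2,2,3,4,5,5,6,7,7,8,8,9,10,10,10,10,11,11,11,11,12,13,14,14,14,15,15,17,18]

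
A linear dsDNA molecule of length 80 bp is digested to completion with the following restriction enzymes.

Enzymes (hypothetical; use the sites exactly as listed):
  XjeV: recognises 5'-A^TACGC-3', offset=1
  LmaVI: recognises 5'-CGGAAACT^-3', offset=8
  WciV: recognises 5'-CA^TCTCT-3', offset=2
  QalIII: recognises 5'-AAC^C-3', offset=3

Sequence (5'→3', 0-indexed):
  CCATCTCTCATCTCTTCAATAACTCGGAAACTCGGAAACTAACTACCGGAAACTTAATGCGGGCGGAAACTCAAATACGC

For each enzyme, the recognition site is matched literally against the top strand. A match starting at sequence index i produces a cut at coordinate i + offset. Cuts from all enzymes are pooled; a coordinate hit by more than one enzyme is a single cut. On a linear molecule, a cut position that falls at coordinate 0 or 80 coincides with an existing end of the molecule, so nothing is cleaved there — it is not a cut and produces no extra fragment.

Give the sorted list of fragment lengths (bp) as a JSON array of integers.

Scan for sites:
  XjeV (ATACGC, off=1): starts [74] → cuts [75]
  LmaVI (CGGAAACT, off=8): starts [24, 32, 46, 63] → cuts [32, 40, 54, 71]
  WciV (CATCTCT, off=2): starts [1, 8] → cuts [3, 10]
  QalIII (AACC, off=3): no sites

Pooled cuts: [3, 10, 32, 40, 54, 71, 75]

Fragments:
  [0,3): 3 bp
  [3,10): 7 bp
  [10,32): 22 bp
  [32,40): 8 bp
  [40,54): 14 bp
  [54,71): 17 bp
  [71,75): 4 bp
  [75,80): 5 bp

[3,4,5,7,8,14,17,22]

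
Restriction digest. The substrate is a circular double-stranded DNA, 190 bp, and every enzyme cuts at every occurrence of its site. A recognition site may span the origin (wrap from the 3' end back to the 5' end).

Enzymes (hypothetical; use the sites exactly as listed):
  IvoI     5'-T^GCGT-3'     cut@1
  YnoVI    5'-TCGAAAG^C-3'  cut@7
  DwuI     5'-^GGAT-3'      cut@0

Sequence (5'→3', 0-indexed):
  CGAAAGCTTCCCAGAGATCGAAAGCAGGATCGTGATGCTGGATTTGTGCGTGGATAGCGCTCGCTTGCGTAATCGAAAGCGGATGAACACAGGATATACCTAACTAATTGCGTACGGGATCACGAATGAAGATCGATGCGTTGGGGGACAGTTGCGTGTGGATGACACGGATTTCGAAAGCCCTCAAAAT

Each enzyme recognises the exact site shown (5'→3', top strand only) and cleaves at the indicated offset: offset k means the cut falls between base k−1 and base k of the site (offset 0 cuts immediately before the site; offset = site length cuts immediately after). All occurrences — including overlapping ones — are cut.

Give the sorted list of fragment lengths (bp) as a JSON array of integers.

Per-enzyme occurrences:
  IvoI TGCGT/1: at [46, 65, 108, 136, 152] ⇒ [47, 66, 109, 137, 153]
  YnoVI TCGAAAGC/7: at [17, 72, 173, 189] ⇒ [6, 24, 79, 180]
  DwuI GGAT/0: at [26, 39, 51, 80, 91, 116, 159, 168] ⇒ [26, 39, 51, 80, 91, 116, 159, 168]

Pooled cuts: [6, 24, 26, 39, 47, 51, 66, 79, 80, 91, 109, 116, 137, 153, 159, 168, 180]

Fragment lengths:
  6→24: 18 bp
  24→26: 2 bp
  26→39: 13 bp
  39→47: 8 bp
  47→51: 4 bp
  51→66: 15 bp
  66→79: 13 bp
  79→80: 1 bp
  80→91: 11 bp
  91→109: 18 bp
  109→116: 7 bp
  116→137: 21 bp
  137→153: 16 bp
  153→159: 6 bp
  159→168: 9 bp
  168→180: 12 bp
  180→6 (wrap): 190-180+6 = 16 bp

[1,2,4,6,7,8,9,11,12,13,13,15,16,16,18,18,21]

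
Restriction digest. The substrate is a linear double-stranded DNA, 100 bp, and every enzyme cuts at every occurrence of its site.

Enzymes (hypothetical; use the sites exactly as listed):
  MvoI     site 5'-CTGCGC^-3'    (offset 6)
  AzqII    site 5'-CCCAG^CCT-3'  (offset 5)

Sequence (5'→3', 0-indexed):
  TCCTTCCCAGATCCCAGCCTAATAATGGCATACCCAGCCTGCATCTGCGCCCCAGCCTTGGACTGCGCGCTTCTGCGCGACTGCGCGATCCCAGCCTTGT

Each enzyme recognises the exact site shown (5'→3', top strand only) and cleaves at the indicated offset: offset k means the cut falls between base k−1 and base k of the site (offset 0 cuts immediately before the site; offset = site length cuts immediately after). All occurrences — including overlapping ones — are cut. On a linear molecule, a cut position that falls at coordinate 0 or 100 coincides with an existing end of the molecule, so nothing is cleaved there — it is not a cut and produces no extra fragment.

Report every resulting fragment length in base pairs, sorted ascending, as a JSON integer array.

[5,6,8,8,10,13,13,17,20]

Per-enzyme occurrences:
  MvoI (CTGCGC, off=6): starts [44, 62, 72, 80] → cuts [50, 68, 78, 86]
  AzqII (CCCAGCCT, off=5): starts [12, 32, 50, 89] → cuts [17, 37, 55, 94]

Pooled cuts: [17, 37, 50, 55, 68, 78, 86, 94]

Fragment lengths:
  [0,17): 17 bp
  [17,37): 20 bp
  [37,50): 13 bp
  [50,55): 5 bp
  [55,68): 13 bp
  [68,78): 10 bp
  [78,86): 8 bp
  [86,94): 8 bp
  [94,100): 6 bp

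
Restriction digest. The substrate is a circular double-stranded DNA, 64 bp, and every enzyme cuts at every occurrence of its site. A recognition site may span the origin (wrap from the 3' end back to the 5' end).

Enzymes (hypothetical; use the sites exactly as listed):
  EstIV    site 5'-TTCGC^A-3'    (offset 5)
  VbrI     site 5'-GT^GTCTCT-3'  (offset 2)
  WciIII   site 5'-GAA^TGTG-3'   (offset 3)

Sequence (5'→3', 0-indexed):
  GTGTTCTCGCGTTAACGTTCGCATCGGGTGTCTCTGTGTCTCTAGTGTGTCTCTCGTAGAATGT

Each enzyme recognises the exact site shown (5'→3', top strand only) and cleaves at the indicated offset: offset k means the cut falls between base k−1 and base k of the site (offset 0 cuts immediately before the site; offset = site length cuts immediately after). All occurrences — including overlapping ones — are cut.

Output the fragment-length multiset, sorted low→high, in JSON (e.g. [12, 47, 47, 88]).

[7,8,11,13,25]

Site scan:
  EstIV (TTCGCA, off=5): starts [17] → cuts [22]
  VbrI (GTGTCTCT, off=2): starts [27, 35, 46] → cuts [29, 37, 48]
  WciIII (GAATGTG, off=3): starts [58] → cuts [61]

All cut coordinates (distinct, sorted): [22, 29, 37, 48, 61]

Fragments:
  22→29: 7 bp
  29→37: 8 bp
  37→48: 11 bp
  48→61: 13 bp
  61→22 (wrap): 64-61+22 = 25 bp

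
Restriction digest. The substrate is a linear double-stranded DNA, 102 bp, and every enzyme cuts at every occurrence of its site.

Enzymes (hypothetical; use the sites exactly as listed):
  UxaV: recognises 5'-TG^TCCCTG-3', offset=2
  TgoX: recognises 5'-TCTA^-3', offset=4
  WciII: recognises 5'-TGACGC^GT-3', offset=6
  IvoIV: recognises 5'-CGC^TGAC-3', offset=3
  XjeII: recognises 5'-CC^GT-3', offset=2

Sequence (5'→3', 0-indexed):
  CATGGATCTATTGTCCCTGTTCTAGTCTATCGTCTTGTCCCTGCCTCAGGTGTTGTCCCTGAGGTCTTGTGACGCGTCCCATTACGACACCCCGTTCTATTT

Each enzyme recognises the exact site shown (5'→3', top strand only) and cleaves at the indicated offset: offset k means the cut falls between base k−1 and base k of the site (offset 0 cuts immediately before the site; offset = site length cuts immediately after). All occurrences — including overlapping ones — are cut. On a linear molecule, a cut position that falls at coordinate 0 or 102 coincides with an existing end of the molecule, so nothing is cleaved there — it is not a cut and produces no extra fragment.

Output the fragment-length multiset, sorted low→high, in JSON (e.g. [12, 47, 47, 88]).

[3,3,5,6,8,10,11,18,18,20]

Per-enzyme occurrences:
  UxaV TGTCCCTG/2: at [11, 35, 53] ⇒ [13, 37, 55]
  TgoX TCTA/4: at [6, 20, 25, 95] ⇒ [10, 24, 29, 99]
  WciII TGACGCGT/6: at [69] ⇒ [75]
  IvoIV (CGCTGAC, off=3): no sites
  XjeII CCGT/2: at [91] ⇒ [93]

All cut coordinates (distinct, sorted): [10, 13, 24, 29, 37, 55, 75, 93, 99]

Fragments:
  [0,10): 10 bp
  [10,13): 3 bp
  [13,24): 11 bp
  [24,29): 5 bp
  [29,37): 8 bp
  [37,55): 18 bp
  [55,75): 20 bp
  [75,93): 18 bp
  [93,99): 6 bp
  [99,102): 3 bp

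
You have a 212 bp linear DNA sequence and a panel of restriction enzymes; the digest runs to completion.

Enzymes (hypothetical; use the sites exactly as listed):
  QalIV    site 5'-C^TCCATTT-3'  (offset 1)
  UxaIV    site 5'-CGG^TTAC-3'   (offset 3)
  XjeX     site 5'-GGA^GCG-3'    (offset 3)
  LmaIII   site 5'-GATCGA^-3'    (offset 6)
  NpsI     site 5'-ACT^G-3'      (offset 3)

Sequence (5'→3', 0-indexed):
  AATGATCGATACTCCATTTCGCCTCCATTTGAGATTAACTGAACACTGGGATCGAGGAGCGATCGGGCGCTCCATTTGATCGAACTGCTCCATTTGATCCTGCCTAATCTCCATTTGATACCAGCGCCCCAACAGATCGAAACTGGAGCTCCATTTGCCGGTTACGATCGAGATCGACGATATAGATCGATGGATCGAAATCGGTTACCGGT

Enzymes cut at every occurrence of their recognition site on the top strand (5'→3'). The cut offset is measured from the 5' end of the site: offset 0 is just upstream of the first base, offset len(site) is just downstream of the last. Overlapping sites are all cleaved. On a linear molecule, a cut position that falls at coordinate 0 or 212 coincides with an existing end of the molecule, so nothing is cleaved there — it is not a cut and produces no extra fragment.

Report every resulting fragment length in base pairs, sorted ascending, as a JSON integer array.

[2,3,3,3,4,5,6,6,7,8,8,8,9,10,11,12,12,13,13,17,21,31]

Site scan:
  QalIV (CTCCATTT, off=1): starts [11, 22, 69, 87, 108, 148] → cuts [12, 23, 70, 88, 109, 149]
  UxaIV (CGGTTAC, off=3): starts [158, 201] → cuts [161, 204]
  XjeX (GGAGCG, off=3): starts [55] → cuts [58]
  LmaIII (GATCGA, off=6): starts [3, 49, 77, 134, 165, 171, 184, 192] → cuts [9, 55, 83, 140, 171, 177, 190, 198]
  NpsI (ACTG, off=3): starts [37, 44, 83, 141] → cuts [40, 47, 86, 144]

Pooled cuts: [9, 12, 23, 40, 47, 55, 58, 70, 83, 86, 88, 109, 140, 144, 149, 161, 171, 177, 190, 198, 204]

Fragments:
  [0,9): 9 bp
  [9,12): 3 bp
  [12,23): 11 bp
  [23,40): 17 bp
  [40,47): 7 bp
  [47,55): 8 bp
  [55,58): 3 bp
  [58,70): 12 bp
  [70,83): 13 bp
  [83,86): 3 bp
  [86,88): 2 bp
  [88,109): 21 bp
  [109,140): 31 bp
  [140,144): 4 bp
  [144,149): 5 bp
  [149,161): 12 bp
  [161,171): 10 bp
  [171,177): 6 bp
  [177,190): 13 bp
  [190,198): 8 bp
  [198,204): 6 bp
  [204,212): 8 bp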